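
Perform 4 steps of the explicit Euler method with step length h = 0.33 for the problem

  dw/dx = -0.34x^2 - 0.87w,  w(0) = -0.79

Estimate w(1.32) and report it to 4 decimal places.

Euler: w_{n+1} = w_n + h·f(x_n, w_n).
x=0.000000, w=-0.790000: f=0.687300 → w ← -0.790000 + 0.33·0.687300 = -0.563191
x=0.330000, w=-0.563191: f=0.452950 → w ← -0.563191 + 0.33·0.452950 = -0.413717
x=0.660000, w=-0.413717: f=0.211830 → w ← -0.413717 + 0.33·0.211830 = -0.343813
x=0.990000, w=-0.343813: f=-0.034116 → w ← -0.343813 + 0.33·(-0.034116) = -0.355072
w(1.32) ≈ -0.3551

-0.3551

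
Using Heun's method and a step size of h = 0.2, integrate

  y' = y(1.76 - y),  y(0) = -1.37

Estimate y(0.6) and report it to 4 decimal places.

-60.7882

Heun: k1 = f(s_n, y_n); k2 = f(s_n + h, y_n + h·k1); y_{n+1} = y_n + (h/2)·(k1 + k2).
s=0.000000, y=-1.370000:
  k1 = f(0.000000, -1.370000) = -4.288100
  k2 = f(0.200000, -2.227620) = -8.882902
  y ← -1.370000 + (0.2/2)·(-4.288100 + (-8.882902)) = -2.687100
s=0.200000, y=-2.687100:
  k1 = f(0.200000, -2.687100) = -11.949804
  k2 = f(0.400000, -5.077061) = -34.712176
  y ← -2.687100 + (0.2/2)·(-11.949804 + (-34.712176)) = -7.353298
s=0.400000, y=-7.353298:
  k1 = f(0.400000, -7.353298) = -67.012798
  k2 = f(0.600000, -20.755858) = -467.335944
  y ← -7.353298 + (0.2/2)·(-67.012798 + (-467.335944)) = -60.788172
y(0.6) ≈ -60.7882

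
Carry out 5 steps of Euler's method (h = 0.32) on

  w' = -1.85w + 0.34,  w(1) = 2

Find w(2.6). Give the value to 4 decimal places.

0.2043

Euler: w_{n+1} = w_n + h·f(x_n, w_n).
x=1.000000, w=2.000000: f=-3.360000 → w ← 2.000000 + 0.32·(-3.360000) = 0.924800
x=1.320000, w=0.924800: f=-1.370880 → w ← 0.924800 + 0.32·(-1.370880) = 0.486118
x=1.640000, w=0.486118: f=-0.559319 → w ← 0.486118 + 0.32·(-0.559319) = 0.307136
x=1.960000, w=0.307136: f=-0.228202 → w ← 0.307136 + 0.32·(-0.228202) = 0.234112
x=2.280000, w=0.234112: f=-0.093106 → w ← 0.234112 + 0.32·(-0.093106) = 0.204318
w(2.6) ≈ 0.2043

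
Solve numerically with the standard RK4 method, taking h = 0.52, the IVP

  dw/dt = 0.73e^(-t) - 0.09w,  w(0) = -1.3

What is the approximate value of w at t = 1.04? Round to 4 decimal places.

-0.7369

RK4: k1 = f(t_n, w_n); k2 = f(t_n + h/2, w_n + (h/2)·k1); k3 = f(t_n + h/2, w_n + (h/2)·k2); k4 = f(t_n + h, w_n + h·k3); w_{n+1} = w_n + (h/6)·(k1 + 2k2 + 2k3 + k4).
t=0.000000, w=-1.300000:
  k1 = f(0.000000, -1.300000) = 0.847000
  k2 = f(0.260000, -1.079780) = 0.660048
  k3 = f(0.260000, -1.128388) = 0.664423
  k4 = f(0.520000, -0.954500) = 0.519905
  w ← -1.300000 + (0.52/6)·(k1 + 2k2 + 2k3 + k4) = -0.951960
t=0.520000, w=-0.951960:
  k1 = f(0.520000, -0.951960) = 0.519676
  k2 = f(0.780000, -0.816844) = 0.408152
  k3 = f(0.780000, -0.845840) = 0.410762
  k4 = f(1.040000, -0.738364) = 0.324475
  w ← -0.951960 + (0.52/6)·(k1 + 2k2 + 2k3 + k4) = -0.736855
w(1.04) ≈ -0.7369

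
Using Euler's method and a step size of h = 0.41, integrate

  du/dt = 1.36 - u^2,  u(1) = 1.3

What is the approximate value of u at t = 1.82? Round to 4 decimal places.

1.1661

Euler: u_{n+1} = u_n + h·f(t_n, u_n).
t=1.000000, u=1.300000: f=-0.330000 → u ← 1.300000 + 0.41·(-0.330000) = 1.164700
t=1.410000, u=1.164700: f=0.003474 → u ← 1.164700 + 0.41·0.003474 = 1.166124
u(1.82) ≈ 1.1661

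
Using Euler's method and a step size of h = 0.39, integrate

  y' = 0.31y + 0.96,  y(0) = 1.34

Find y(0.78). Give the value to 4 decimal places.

Euler: y_{n+1} = y_n + h·f(x_n, y_n).
x=0.000000, y=1.340000: f=1.375400 → y ← 1.340000 + 0.39·1.375400 = 1.876406
x=0.390000, y=1.876406: f=1.541686 → y ← 1.876406 + 0.39·1.541686 = 2.477663
y(0.78) ≈ 2.4777

2.4777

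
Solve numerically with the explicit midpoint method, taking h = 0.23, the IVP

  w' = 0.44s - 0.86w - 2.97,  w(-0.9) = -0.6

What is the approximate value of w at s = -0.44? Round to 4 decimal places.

-1.6339

Midpoint: k1 = f(s_n, w_n); k2 = f(s_n + h/2, w_n + (h/2)·k1); w_{n+1} = w_n + h·k2.
s=-0.900000, w=-0.600000:
  k1 = f(-0.900000, -0.600000) = -2.850000
  k2 = f(-0.785000, -0.927750) = -2.517535
  w ← -0.600000 + 0.23·(-2.517535) = -1.179033
s=-0.670000, w=-1.179033:
  k1 = f(-0.670000, -1.179033) = -2.250832
  k2 = f(-0.555000, -1.437879) = -1.977624
  w ← -1.179033 + 0.23·(-1.977624) = -1.633887
w(-0.44) ≈ -1.6339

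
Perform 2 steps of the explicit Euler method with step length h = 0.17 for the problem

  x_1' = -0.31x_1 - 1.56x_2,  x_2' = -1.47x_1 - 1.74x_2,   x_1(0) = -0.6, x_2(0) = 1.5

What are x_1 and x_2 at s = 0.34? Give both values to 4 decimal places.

Euler on (x_1,x_2): x_1_{n+1} = x_1_n + h·x_1', x_2_{n+1} = x_2_n + h·x_2'.
0.000000: (-0.600000, 1.500000); f=(-2.154000, -1.728000) → (-0.966180, 1.206240)
0.170000: (-0.966180, 1.206240); f=(-1.582219, -0.678573) → (-1.235157, 1.090883)
(x_1(0.34), x_2(0.34)) ≈ (-1.2352, 1.0909)

-1.2352, 1.0909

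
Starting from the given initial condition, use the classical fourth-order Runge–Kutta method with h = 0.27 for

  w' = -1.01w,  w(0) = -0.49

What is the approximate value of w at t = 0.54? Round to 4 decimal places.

RK4: k1 = f(t_n, w_n); k2 = f(t_n + h/2, w_n + (h/2)·k1); k3 = f(t_n + h/2, w_n + (h/2)·k2); k4 = f(t_n + h, w_n + h·k3); w_{n+1} = w_n + (h/6)·(k1 + 2k2 + 2k3 + k4).
t=0.000000, w=-0.490000:
  k1 = f(0.000000, -0.490000) = 0.494900
  k2 = f(0.135000, -0.423188) = 0.427420
  k3 = f(0.135000, -0.432298) = 0.436621
  k4 = f(0.270000, -0.372112) = 0.375833
  w ← -0.490000 + (0.27/6)·(k1 + 2k2 + 2k3 + k4) = -0.373053
t=0.270000, w=-0.373053:
  k1 = f(0.270000, -0.373053) = 0.376784
  k2 = f(0.405000, -0.322187) = 0.325409
  k3 = f(0.405000, -0.329123) = 0.332414
  k4 = f(0.540000, -0.283301) = 0.286134
  w ← -0.373053 + (0.27/6)·(k1 + 2k2 + 2k3 + k4) = -0.284018
w(0.54) ≈ -0.2840

-0.2840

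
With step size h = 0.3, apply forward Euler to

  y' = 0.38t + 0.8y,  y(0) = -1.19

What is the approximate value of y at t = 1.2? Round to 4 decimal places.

-2.5734

Euler: y_{n+1} = y_n + h·f(t_n, y_n).
t=0.000000, y=-1.190000: f=-0.952000 → y ← -1.190000 + 0.3·(-0.952000) = -1.475600
t=0.300000, y=-1.475600: f=-1.066480 → y ← -1.475600 + 0.3·(-1.066480) = -1.795544
t=0.600000, y=-1.795544: f=-1.208435 → y ← -1.795544 + 0.3·(-1.208435) = -2.158075
t=0.900000, y=-2.158075: f=-1.384460 → y ← -2.158075 + 0.3·(-1.384460) = -2.573412
y(1.2) ≈ -2.5734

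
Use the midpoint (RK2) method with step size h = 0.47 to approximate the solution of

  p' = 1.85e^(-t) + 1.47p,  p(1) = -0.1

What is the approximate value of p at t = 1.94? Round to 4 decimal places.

Midpoint: k1 = f(t_n, p_n); k2 = f(t_n + h/2, p_n + (h/2)·k1); p_{n+1} = p_n + h·k2.
t=1.000000, p=-0.100000:
  k1 = f(1.000000, -0.100000) = 0.533577
  k2 = f(1.235000, 0.025391) = 0.575368
  p ← -0.100000 + 0.47·0.575368 = 0.170423
t=1.470000, p=0.170423:
  k1 = f(1.470000, 0.170423) = 0.675884
  k2 = f(1.705000, 0.329256) = 0.820285
  p ← 0.170423 + 0.47·0.820285 = 0.555957
p(1.94) ≈ 0.5560

0.5560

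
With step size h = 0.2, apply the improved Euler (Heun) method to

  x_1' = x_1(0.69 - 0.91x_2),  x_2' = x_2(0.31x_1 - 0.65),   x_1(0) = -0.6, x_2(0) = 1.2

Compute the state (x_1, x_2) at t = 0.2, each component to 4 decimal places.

Heun on (x_1,x_2): k1 = f(t_n, state_n); k2 = f(t_n + h, state_n + h·k1); state_{n+1} = state_n + (h/2)·(k1 + k2).
0.000000: (-0.600000, 1.200000)
  k1 = (0.241200, -1.003200)
  predictor → (-0.551760, 0.999360)
  k2 = (0.121066, -0.820520)
  → (-0.563773, 1.017628)
(x_1(0.2), x_2(0.2)) ≈ (-0.5638, 1.0176)

-0.5638, 1.0176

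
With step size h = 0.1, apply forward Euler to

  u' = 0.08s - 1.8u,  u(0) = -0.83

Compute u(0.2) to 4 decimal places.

-0.5573

Euler: u_{n+1} = u_n + h·f(s_n, u_n).
s=0.000000, u=-0.830000: f=1.494000 → u ← -0.830000 + 0.1·1.494000 = -0.680600
s=0.100000, u=-0.680600: f=1.233080 → u ← -0.680600 + 0.1·1.233080 = -0.557292
u(0.2) ≈ -0.5573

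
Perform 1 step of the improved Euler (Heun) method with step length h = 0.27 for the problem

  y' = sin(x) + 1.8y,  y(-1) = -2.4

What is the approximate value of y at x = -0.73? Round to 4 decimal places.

-4.1087

Heun: k1 = f(x_n, y_n); k2 = f(x_n + h, y_n + h·k1); y_{n+1} = y_n + (h/2)·(k1 + k2).
x=-1.000000, y=-2.400000:
  k1 = f(-1.000000, -2.400000) = -5.161471
  k2 = f(-0.730000, -3.793597) = -7.495345
  y ← -2.400000 + (0.27/2)·(-5.161471 + (-7.495345)) = -4.108670
y(-0.73) ≈ -4.1087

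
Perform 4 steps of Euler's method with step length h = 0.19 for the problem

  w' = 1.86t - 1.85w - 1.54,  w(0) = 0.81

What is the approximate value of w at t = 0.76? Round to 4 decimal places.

Euler: w_{n+1} = w_n + h·f(t_n, w_n).
t=0.000000, w=0.810000: f=-3.038500 → w ← 0.810000 + 0.19·(-3.038500) = 0.232685
t=0.190000, w=0.232685: f=-1.617067 → w ← 0.232685 + 0.19·(-1.617067) = -0.074558
t=0.380000, w=-0.074558: f=-0.695268 → w ← -0.074558 + 0.19·(-0.695268) = -0.206659
t=0.570000, w=-0.206659: f=-0.097481 → w ← -0.206659 + 0.19·(-0.097481) = -0.225180
w(0.76) ≈ -0.2252

-0.2252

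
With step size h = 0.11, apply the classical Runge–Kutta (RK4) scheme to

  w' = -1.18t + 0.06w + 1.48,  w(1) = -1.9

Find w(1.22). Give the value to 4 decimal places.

RK4: k1 = f(t_n, w_n); k2 = f(t_n + h/2, w_n + (h/2)·k1); k3 = f(t_n + h/2, w_n + (h/2)·k2); k4 = f(t_n + h, w_n + h·k3); w_{n+1} = w_n + (h/6)·(k1 + 2k2 + 2k3 + k4).
t=1.000000, w=-1.900000:
  k1 = f(1.000000, -1.900000) = 0.186000
  k2 = f(1.055000, -1.889770) = 0.121714
  k3 = f(1.055000, -1.893306) = 0.121502
  k4 = f(1.110000, -1.886635) = 0.057002
  w ← -1.900000 + (0.11/6)·(k1 + 2k2 + 2k3 + k4) = -1.886627
t=1.110000, w=-1.886627:
  k1 = f(1.110000, -1.886627) = 0.057002
  k2 = f(1.165000, -1.883492) = -0.007710
  k3 = f(1.165000, -1.887051) = -0.007923
  k4 = f(1.220000, -1.887499) = -0.072850
  w ← -1.886627 + (0.11/6)·(k1 + 2k2 + 2k3 + k4) = -1.887491
w(1.22) ≈ -1.8875

-1.8875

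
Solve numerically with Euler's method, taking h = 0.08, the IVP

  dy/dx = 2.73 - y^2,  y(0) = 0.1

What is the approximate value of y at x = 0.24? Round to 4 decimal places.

Euler: y_{n+1} = y_n + h·f(x_n, y_n).
x=0.000000, y=0.100000: f=2.720000 → y ← 0.100000 + 0.08·2.720000 = 0.317600
x=0.080000, y=0.317600: f=2.629130 → y ← 0.317600 + 0.08·2.629130 = 0.527930
x=0.160000, y=0.527930: f=2.451289 → y ← 0.527930 + 0.08·2.451289 = 0.724034
y(0.24) ≈ 0.7240

0.7240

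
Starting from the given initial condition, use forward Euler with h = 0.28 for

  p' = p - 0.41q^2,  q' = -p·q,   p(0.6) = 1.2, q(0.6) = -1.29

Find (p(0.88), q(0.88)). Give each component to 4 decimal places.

Euler on (p,q): p_{n+1} = p_n + h·p', q_{n+1} = q_n + h·q'.
0.600000: (1.200000, -1.290000); f=(0.517719, 1.548000) → (1.344961, -0.856560)
(p(0.88), q(0.88)) ≈ (1.3450, -0.8566)

1.3450, -0.8566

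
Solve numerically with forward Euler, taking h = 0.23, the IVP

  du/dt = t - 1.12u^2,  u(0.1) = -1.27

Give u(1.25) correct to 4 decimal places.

-17.4122

Euler: u_{n+1} = u_n + h·f(t_n, u_n).
t=0.100000, u=-1.270000: f=-1.706448 → u ← -1.270000 + 0.23·(-1.706448) = -1.662483
t=0.330000, u=-1.662483: f=-2.765512 → u ← -1.662483 + 0.23·(-2.765512) = -2.298551
t=0.560000, u=-2.298551: f=-5.357336 → u ← -2.298551 + 0.23·(-5.357336) = -3.530738
t=0.790000, u=-3.530738: f=-13.172044 → u ← -3.530738 + 0.23·(-13.172044) = -6.560308
t=1.020000, u=-6.560308: f=-47.182161 → u ← -6.560308 + 0.23·(-47.182161) = -17.412205
u(1.25) ≈ -17.4122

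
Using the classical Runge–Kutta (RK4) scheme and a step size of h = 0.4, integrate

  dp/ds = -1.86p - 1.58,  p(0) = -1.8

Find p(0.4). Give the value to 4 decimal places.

-1.3028

RK4: k1 = f(s_n, p_n); k2 = f(s_n + h/2, p_n + (h/2)·k1); k3 = f(s_n + h/2, p_n + (h/2)·k2); k4 = f(s_n + h, p_n + h·k3); p_{n+1} = p_n + (h/6)·(k1 + 2k2 + 2k3 + k4).
s=0.000000, p=-1.800000:
  k1 = f(0.000000, -1.800000) = 1.768000
  k2 = f(0.200000, -1.446400) = 1.110304
  k3 = f(0.200000, -1.577939) = 1.354967
  k4 = f(0.400000, -1.258013) = 0.759905
  p ← -1.800000 + (0.4/6)·(k1 + 2k2 + 2k3 + k4) = -1.302770
p(0.4) ≈ -1.3028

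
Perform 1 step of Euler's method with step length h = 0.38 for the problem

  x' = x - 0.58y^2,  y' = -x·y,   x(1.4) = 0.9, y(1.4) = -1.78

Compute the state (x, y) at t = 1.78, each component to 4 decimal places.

0.5437, -1.1712

Euler on (x,y): x_{n+1} = x_n + h·x', y_{n+1} = y_n + h·y'.
1.400000: (0.900000, -1.780000); f=(-0.937672, 1.602000) → (0.543685, -1.171240)
(x(1.78), y(1.78)) ≈ (0.5437, -1.1712)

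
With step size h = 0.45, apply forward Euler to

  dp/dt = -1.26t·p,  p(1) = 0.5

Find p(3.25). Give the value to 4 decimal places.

Euler: p_{n+1} = p_n + h·f(t_n, p_n).
t=1.000000, p=0.500000: f=-0.630000 → p ← 0.500000 + 0.45·(-0.630000) = 0.216500
t=1.450000, p=0.216500: f=-0.395545 → p ← 0.216500 + 0.45·(-0.395545) = 0.038505
t=1.900000, p=0.038505: f=-0.092180 → p ← 0.038505 + 0.45·(-0.092180) = -0.002976
t=2.350000, p=-0.002976: f=0.008813 → p ← -0.002976 + 0.45·0.008813 = 0.000990
t=2.800000, p=0.000990: f=-0.003491 → p ← 0.000990 + 0.45·(-0.003491) = -0.000581
p(3.25) ≈ -0.0006

-0.0006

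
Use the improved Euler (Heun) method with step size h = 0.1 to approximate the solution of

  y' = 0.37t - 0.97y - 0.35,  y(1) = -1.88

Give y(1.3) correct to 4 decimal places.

Heun: k1 = f(t_n, y_n); k2 = f(t_n + h, y_n + h·k1); y_{n+1} = y_n + (h/2)·(k1 + k2).
t=1.000000, y=-1.880000:
  k1 = f(1.000000, -1.880000) = 1.843600
  k2 = f(1.100000, -1.695640) = 1.701771
  y ← -1.880000 + (0.1/2)·(1.843600 + 1.701771) = -1.702731
t=1.100000, y=-1.702731:
  k1 = f(1.100000, -1.702731) = 1.708650
  k2 = f(1.200000, -1.531867) = 1.579911
  y ← -1.702731 + (0.1/2)·(1.708650 + 1.579911) = -1.538303
t=1.200000, y=-1.538303:
  k1 = f(1.200000, -1.538303) = 1.586154
  k2 = f(1.300000, -1.379688) = 1.469297
  y ← -1.538303 + (0.1/2)·(1.586154 + 1.469297) = -1.385531
y(1.3) ≈ -1.3855

-1.3855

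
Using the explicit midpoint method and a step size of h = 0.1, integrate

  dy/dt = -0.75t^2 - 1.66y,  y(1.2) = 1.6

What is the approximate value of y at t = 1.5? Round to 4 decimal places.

Midpoint: k1 = f(t_n, y_n); k2 = f(t_n + h/2, y_n + (h/2)·k1); y_{n+1} = y_n + h·k2.
t=1.200000, y=1.600000:
  k1 = f(1.200000, 1.600000) = -3.736000
  k2 = f(1.250000, 1.413200) = -3.517787
  y ← 1.600000 + 0.1·(-3.517787) = 1.248221
t=1.300000, y=1.248221:
  k1 = f(1.300000, 1.248221) = -3.339547
  k2 = f(1.350000, 1.081244) = -3.161740
  y ← 1.248221 + 0.1·(-3.161740) = 0.932047
t=1.400000, y=0.932047:
  k1 = f(1.400000, 0.932047) = -3.017199
  k2 = f(1.450000, 0.781187) = -2.873646
  y ← 0.932047 + 0.1·(-2.873646) = 0.644683
y(1.5) ≈ 0.6447

0.6447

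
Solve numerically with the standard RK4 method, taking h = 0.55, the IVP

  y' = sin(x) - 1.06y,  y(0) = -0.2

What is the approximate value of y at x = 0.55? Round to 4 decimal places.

RK4: k1 = f(x_n, y_n); k2 = f(x_n + h/2, y_n + (h/2)·k1); k3 = f(x_n + h/2, y_n + (h/2)·k2); k4 = f(x_n + h, y_n + h·k3); y_{n+1} = y_n + (h/6)·(k1 + 2k2 + 2k3 + k4).
x=0.000000, y=-0.200000:
  k1 = f(0.000000, -0.200000) = 0.212000
  k2 = f(0.275000, -0.141700) = 0.421749
  k3 = f(0.275000, -0.084019) = 0.360607
  k4 = f(0.550000, -0.001666) = 0.524453
  y ← -0.200000 + (0.55/6)·(k1 + 2k2 + 2k3 + k4) = 0.010940
y(0.55) ≈ 0.0109

0.0109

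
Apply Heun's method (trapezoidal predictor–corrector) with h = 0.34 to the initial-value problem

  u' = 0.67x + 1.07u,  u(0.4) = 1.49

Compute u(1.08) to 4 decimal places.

3.4941

Heun: k1 = f(x_n, u_n); k2 = f(x_n + h, u_n + h·k1); u_{n+1} = u_n + (h/2)·(k1 + k2).
x=0.400000, u=1.490000:
  k1 = f(0.400000, 1.490000) = 1.862300
  k2 = f(0.740000, 2.123182) = 2.767605
  u ← 1.490000 + (0.34/2)·(1.862300 + 2.767605) = 2.277084
x=0.740000, u=2.277084:
  k1 = f(0.740000, 2.277084) = 2.932280
  k2 = f(1.080000, 3.274059) = 4.226843
  u ← 2.277084 + (0.34/2)·(2.932280 + 4.226843) = 3.494135
u(1.08) ≈ 3.4941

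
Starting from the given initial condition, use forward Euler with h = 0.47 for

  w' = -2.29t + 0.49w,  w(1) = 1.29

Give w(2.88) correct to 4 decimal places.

Euler: w_{n+1} = w_n + h·f(t_n, w_n).
t=1.000000, w=1.290000: f=-1.657900 → w ← 1.290000 + 0.47·(-1.657900) = 0.510787
t=1.470000, w=0.510787: f=-3.116014 → w ← 0.510787 + 0.47·(-3.116014) = -0.953740
t=1.940000, w=-0.953740: f=-4.909932 → w ← -0.953740 + 0.47·(-4.909932) = -3.261408
t=2.410000, w=-3.261408: f=-7.116990 → w ← -3.261408 + 0.47·(-7.116990) = -6.606393
w(2.88) ≈ -6.6064

-6.6064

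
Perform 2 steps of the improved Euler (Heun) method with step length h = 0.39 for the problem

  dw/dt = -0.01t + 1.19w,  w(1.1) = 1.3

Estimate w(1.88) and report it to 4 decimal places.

3.1943

Heun: k1 = f(t_n, w_n); k2 = f(t_n + h, w_n + h·k1); w_{n+1} = w_n + (h/2)·(k1 + k2).
t=1.100000, w=1.300000:
  k1 = f(1.100000, 1.300000) = 1.536000
  k2 = f(1.490000, 1.899040) = 2.244958
  w ← 1.300000 + (0.39/2)·(1.536000 + 2.244958) = 2.037287
t=1.490000, w=2.037287:
  k1 = f(1.490000, 2.037287) = 2.409471
  k2 = f(1.880000, 2.976981) = 3.523807
  w ← 2.037287 + (0.39/2)·(2.409471 + 3.523807) = 3.194276
w(1.88) ≈ 3.1943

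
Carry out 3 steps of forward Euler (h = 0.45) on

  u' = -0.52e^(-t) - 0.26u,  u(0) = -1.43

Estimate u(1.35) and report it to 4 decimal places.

-1.3938

Euler: u_{n+1} = u_n + h·f(t_n, u_n).
t=0.000000, u=-1.430000: f=-0.148200 → u ← -1.430000 + 0.45·(-0.148200) = -1.496690
t=0.450000, u=-1.496690: f=0.057573 → u ← -1.496690 + 0.45·0.057573 = -1.470782
t=0.900000, u=-1.470782: f=0.170987 → u ← -1.470782 + 0.45·0.170987 = -1.393838
u(1.35) ≈ -1.3938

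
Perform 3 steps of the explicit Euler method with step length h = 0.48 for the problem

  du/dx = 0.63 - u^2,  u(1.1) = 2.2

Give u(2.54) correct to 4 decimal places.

0.6643

Euler: u_{n+1} = u_n + h·f(x_n, u_n).
x=1.100000, u=2.200000: f=-4.210000 → u ← 2.200000 + 0.48·(-4.210000) = 0.179200
x=1.580000, u=0.179200: f=0.597887 → u ← 0.179200 + 0.48·0.597887 = 0.466186
x=2.060000, u=0.466186: f=0.412671 → u ← 0.466186 + 0.48·0.412671 = 0.664268
u(2.54) ≈ 0.6643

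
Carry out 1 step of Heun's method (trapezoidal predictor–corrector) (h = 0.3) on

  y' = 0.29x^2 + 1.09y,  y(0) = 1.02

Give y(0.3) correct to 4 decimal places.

Heun: k1 = f(x_n, y_n); k2 = f(x_n + h, y_n + h·k1); y_{n+1} = y_n + (h/2)·(k1 + k2).
x=0.000000, y=1.020000:
  k1 = f(0.000000, 1.020000) = 1.111800
  k2 = f(0.300000, 1.353540) = 1.501459
  y ← 1.020000 + (0.3/2)·(1.111800 + 1.501459) = 1.411989
y(0.3) ≈ 1.4120

1.4120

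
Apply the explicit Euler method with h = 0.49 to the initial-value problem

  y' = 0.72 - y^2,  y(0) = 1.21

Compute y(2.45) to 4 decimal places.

Euler: y_{n+1} = y_n + h·f(s_n, y_n).
s=0.000000, y=1.210000: f=-0.744100 → y ← 1.210000 + 0.49·(-0.744100) = 0.845391
s=0.490000, y=0.845391: f=0.005314 → y ← 0.845391 + 0.49·0.005314 = 0.847995
s=0.980000, y=0.847995: f=0.000905 → y ← 0.847995 + 0.49·0.000905 = 0.848438
s=1.470000, y=0.848438: f=0.000153 → y ← 0.848438 + 0.49·0.000153 = 0.848513
s=1.960000, y=0.848513: f=0.000026 → y ← 0.848513 + 0.49·0.000026 = 0.848526
y(2.45) ≈ 0.8485

0.8485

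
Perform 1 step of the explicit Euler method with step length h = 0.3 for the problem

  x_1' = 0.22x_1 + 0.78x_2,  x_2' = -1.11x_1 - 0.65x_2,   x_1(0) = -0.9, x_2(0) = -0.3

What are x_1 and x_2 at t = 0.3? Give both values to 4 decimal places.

Euler on (x_1,x_2): x_1_{n+1} = x_1_n + h·x_1', x_2_{n+1} = x_2_n + h·x_2'.
0.000000: (-0.900000, -0.300000); f=(-0.432000, 1.194000) → (-1.029600, 0.058200)
(x_1(0.3), x_2(0.3)) ≈ (-1.0296, 0.0582)

-1.0296, 0.0582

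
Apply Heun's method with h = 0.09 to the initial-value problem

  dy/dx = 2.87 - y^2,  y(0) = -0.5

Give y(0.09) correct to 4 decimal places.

Heun: k1 = f(x_n, y_n); k2 = f(x_n + h, y_n + h·k1); y_{n+1} = y_n + (h/2)·(k1 + k2).
x=0.000000, y=-0.500000:
  k1 = f(0.000000, -0.500000) = 2.620000
  k2 = f(0.090000, -0.264200) = 2.800198
  y ← -0.500000 + (0.09/2)·(2.620000 + 2.800198) = -0.256091
y(0.09) ≈ -0.2561

-0.2561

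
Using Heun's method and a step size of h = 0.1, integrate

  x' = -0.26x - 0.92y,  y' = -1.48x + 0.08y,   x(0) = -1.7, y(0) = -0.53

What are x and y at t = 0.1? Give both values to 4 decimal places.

-1.6196, -0.2885

Heun on (x,y): k1 = f(t_n, state_n); k2 = f(t_n + h, state_n + h·k1); state_{n+1} = state_n + (h/2)·(k1 + k2).
0.000000: (-1.700000, -0.530000)
  k1 = (0.929600, 2.473600)
  predictor → (-1.607040, -0.282640)
  k2 = (0.677859, 2.355808)
  → (-1.619627, -0.288530)
(x(0.1), y(0.1)) ≈ (-1.6196, -0.2885)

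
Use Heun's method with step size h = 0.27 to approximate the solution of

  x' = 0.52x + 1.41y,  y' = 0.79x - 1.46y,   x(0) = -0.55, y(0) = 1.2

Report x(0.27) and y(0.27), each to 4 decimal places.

-0.2561, 0.7665

Heun on (x,y): k1 = f(s_n, state_n); k2 = f(s_n + h, state_n + h·k1); state_{n+1} = state_n + (h/2)·(k1 + k2).
0.000000: (-0.550000, 1.200000)
  k1 = (1.406000, -2.186500)
  predictor → (-0.170380, 0.609645)
  k2 = (0.771002, -1.024682)
  → (-0.256105, 0.766490)
(x(0.27), y(0.27)) ≈ (-0.2561, 0.7665)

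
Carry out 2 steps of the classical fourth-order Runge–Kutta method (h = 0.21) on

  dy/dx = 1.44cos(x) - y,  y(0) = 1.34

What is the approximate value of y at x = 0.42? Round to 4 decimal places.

RK4: k1 = f(x_n, y_n); k2 = f(x_n + h/2, y_n + (h/2)·k1); k3 = f(x_n + h/2, y_n + (h/2)·k2); k4 = f(x_n + h, y_n + h·k3); y_{n+1} = y_n + (h/6)·(k1 + 2k2 + 2k3 + k4).
x=0.000000, y=1.340000:
  k1 = f(0.000000, 1.340000) = 0.100000
  k2 = f(0.105000, 1.350500) = 0.081569
  k3 = f(0.105000, 1.348565) = 0.083505
  k4 = f(0.210000, 1.357536) = 0.050829
  y ← 1.340000 + (0.21/6)·(k1 + 2k2 + 2k3 + k4) = 1.356834
x=0.210000, y=1.356834:
  k1 = f(0.210000, 1.356834) = 0.051530
  k2 = f(0.315000, 1.362245) = 0.006902
  k3 = f(0.315000, 1.357559) = 0.011588
  k4 = f(0.420000, 1.359268) = -0.044420
  y ← 1.356834 + (0.21/6)·(k1 + 2k2 + 2k3 + k4) = 1.358377
y(0.42) ≈ 1.3584

1.3584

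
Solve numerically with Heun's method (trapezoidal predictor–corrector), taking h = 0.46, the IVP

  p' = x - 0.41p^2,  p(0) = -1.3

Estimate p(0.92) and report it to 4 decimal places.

Heun: k1 = f(x_n, p_n); k2 = f(x_n + h, p_n + h·k1); p_{n+1} = p_n + (h/2)·(k1 + k2).
x=0.000000, p=-1.300000:
  k1 = f(0.000000, -1.300000) = -0.692900
  k2 = f(0.460000, -1.618734) = -0.614323
  p ← -1.300000 + (0.46/2)·(-0.692900 + (-0.614323)) = -1.600661
x=0.460000, p=-1.600661:
  k1 = f(0.460000, -1.600661) = -0.590468
  k2 = f(0.920000, -1.872276) = -0.517222
  p ← -1.600661 + (0.46/2)·(-0.590468 + (-0.517222)) = -1.855430
p(0.92) ≈ -1.8554

-1.8554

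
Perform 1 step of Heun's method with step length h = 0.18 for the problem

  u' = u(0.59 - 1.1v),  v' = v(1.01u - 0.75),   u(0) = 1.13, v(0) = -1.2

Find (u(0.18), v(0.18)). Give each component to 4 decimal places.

Heun on (u,v): k1 = f(s_n, state_n); k2 = f(s_n + h, state_n + h·k1); state_{n+1} = state_n + (h/2)·(k1 + k2).
0.000000: (1.130000, -1.200000)
  k1 = (2.158300, -0.469560)
  predictor → (1.518494, -1.284521)
  k2 = (3.041502, -1.006652)
  → (1.597982, -1.332859)
(u(0.18), v(0.18)) ≈ (1.5980, -1.3329)

1.5980, -1.3329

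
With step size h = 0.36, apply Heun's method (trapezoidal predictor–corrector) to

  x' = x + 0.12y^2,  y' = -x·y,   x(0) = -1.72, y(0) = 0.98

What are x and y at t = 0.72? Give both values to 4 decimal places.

-2.9846, 4.7444

Heun on (x,y): k1 = f(t_n, state_n); k2 = f(t_n + h, state_n + h·k1); state_{n+1} = state_n + (h/2)·(k1 + k2).
0.000000: (-1.720000, 0.980000)
  k1 = (-1.604752, 1.685600)
  predictor → (-2.297711, 1.586816)
  k2 = (-1.995553, 3.646044)
  → (-2.368055, 1.939696)
0.360000: (-2.368055, 1.939696)
  k1 = (-1.916564, 4.593306)
  predictor → (-3.058018, 3.593286)
  k2 = (-1.508613, 10.988334)
  → (-2.984587, 4.744391)
(x(0.72), y(0.72)) ≈ (-2.9846, 4.7444)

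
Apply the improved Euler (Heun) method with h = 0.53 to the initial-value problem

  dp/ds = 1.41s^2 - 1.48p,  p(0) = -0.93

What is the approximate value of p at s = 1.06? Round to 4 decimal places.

0.2428

Heun: k1 = f(s_n, p_n); k2 = f(s_n + h, p_n + h·k1); p_{n+1} = p_n + (h/2)·(k1 + k2).
s=0.000000, p=-0.930000:
  k1 = f(0.000000, -0.930000) = 1.376400
  k2 = f(0.530000, -0.200508) = 0.692821
  p ← -0.930000 + (0.53/2)·(1.376400 + 0.692821) = -0.381656
s=0.530000, p=-0.381656:
  k1 = f(0.530000, -0.381656) = 0.960921
  k2 = f(1.060000, 0.127631) = 1.395381
  p ← -0.381656 + (0.53/2)·(0.960921 + 1.395381) = 0.242764
p(1.06) ≈ 0.2428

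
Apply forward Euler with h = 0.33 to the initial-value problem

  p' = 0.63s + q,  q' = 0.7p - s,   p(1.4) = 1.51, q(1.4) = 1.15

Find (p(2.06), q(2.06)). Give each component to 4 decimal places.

Euler on (p,q): p_{n+1} = p_n + h·p', q_{n+1} = q_n + h·q'.
1.400000: (1.510000, 1.150000); f=(2.032000, -0.343000) → (2.180560, 1.036810)
1.730000: (2.180560, 1.036810); f=(2.126710, -0.203608) → (2.882374, 0.969619)
(p(2.06), q(2.06)) ≈ (2.8824, 0.9696)

2.8824, 0.9696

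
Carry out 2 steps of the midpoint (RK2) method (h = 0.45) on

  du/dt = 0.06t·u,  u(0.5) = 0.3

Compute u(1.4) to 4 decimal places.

Midpoint: k1 = f(t_n, u_n); k2 = f(t_n + h/2, u_n + (h/2)·k1); u_{n+1} = u_n + h·k2.
t=0.500000, u=0.300000:
  k1 = f(0.500000, 0.300000) = 0.009000
  k2 = f(0.725000, 0.302025) = 0.013138
  u ← 0.300000 + 0.45·0.013138 = 0.305912
t=0.950000, u=0.305912:
  k1 = f(0.950000, 0.305912) = 0.017437
  k2 = f(1.175000, 0.309835) = 0.021843
  u ← 0.305912 + 0.45·0.021843 = 0.315742
u(1.4) ≈ 0.3157

0.3157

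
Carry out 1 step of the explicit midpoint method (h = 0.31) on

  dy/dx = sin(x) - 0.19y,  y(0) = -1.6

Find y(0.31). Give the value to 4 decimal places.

-1.4607

Midpoint: k1 = f(x_n, y_n); k2 = f(x_n + h/2, y_n + (h/2)·k1); y_{n+1} = y_n + h·k2.
x=0.000000, y=-1.600000:
  k1 = f(0.000000, -1.600000) = 0.304000
  k2 = f(0.155000, -1.552880) = 0.449427
  y ← -1.600000 + 0.31·0.449427 = -1.460678
y(0.31) ≈ -1.4607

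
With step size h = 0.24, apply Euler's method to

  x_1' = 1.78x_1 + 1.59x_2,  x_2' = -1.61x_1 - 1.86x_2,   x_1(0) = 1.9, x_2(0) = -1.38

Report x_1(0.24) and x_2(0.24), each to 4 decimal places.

Euler on (x_1,x_2): x_1_{n+1} = x_1_n + h·x_1', x_2_{n+1} = x_2_n + h·x_2'.
0.000000: (1.900000, -1.380000); f=(1.187800, -0.492200) → (2.185072, -1.498128)
(x_1(0.24), x_2(0.24)) ≈ (2.1851, -1.4981)

2.1851, -1.4981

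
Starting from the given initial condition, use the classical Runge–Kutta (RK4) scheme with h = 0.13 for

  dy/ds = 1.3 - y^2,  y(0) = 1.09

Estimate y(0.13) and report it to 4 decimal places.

RK4: k1 = f(s_n, y_n); k2 = f(s_n + h/2, y_n + (h/2)·k1); k3 = f(s_n + h/2, y_n + (h/2)·k2); k4 = f(s_n + h, y_n + h·k3); y_{n+1} = y_n + (h/6)·(k1 + 2k2 + 2k3 + k4).
s=0.000000, y=1.090000:
  k1 = f(0.000000, 1.090000) = 0.111900
  k2 = f(0.065000, 1.097274) = 0.095991
  k3 = f(0.065000, 1.096239) = 0.098259
  k4 = f(0.130000, 1.102774) = 0.083890
  y ← 1.090000 + (0.13/6)·(k1 + 2k2 + 2k3 + k4) = 1.102660
y(0.13) ≈ 1.1027

1.1027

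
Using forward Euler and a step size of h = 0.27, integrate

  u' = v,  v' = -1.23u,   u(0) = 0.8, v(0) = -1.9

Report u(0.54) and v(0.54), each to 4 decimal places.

-0.2977, -2.2610

Euler on (u,v): u_{n+1} = u_n + h·u', v_{n+1} = v_n + h·v'.
0.000000: (0.800000, -1.900000); f=(-1.900000, -0.984000) → (0.287000, -2.165680)
0.270000: (0.287000, -2.165680); f=(-2.165680, -0.353010) → (-0.297734, -2.260993)
(u(0.54), v(0.54)) ≈ (-0.2977, -2.2610)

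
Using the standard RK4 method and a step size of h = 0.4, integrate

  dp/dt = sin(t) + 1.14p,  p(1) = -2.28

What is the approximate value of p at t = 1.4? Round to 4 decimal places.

-3.1307

RK4: k1 = f(t_n, p_n); k2 = f(t_n + h/2, p_n + (h/2)·k1); k3 = f(t_n + h/2, p_n + (h/2)·k2); k4 = f(t_n + h, p_n + h·k3); p_{n+1} = p_n + (h/6)·(k1 + 2k2 + 2k3 + k4).
t=1.000000, p=-2.280000:
  k1 = f(1.000000, -2.280000) = -1.757729
  k2 = f(1.200000, -2.631546) = -2.067923
  k3 = f(1.200000, -2.693585) = -2.138647
  k4 = f(1.400000, -3.135459) = -2.588973
  p ← -2.280000 + (0.4/6)·(k1 + 2k2 + 2k3 + k4) = -3.130656
p(1.4) ≈ -3.1307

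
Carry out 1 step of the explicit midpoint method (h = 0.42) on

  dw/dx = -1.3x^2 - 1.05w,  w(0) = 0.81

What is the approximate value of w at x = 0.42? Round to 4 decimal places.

Midpoint: k1 = f(x_n, w_n); k2 = f(x_n + h/2, w_n + (h/2)·k1); w_{n+1} = w_n + h·k2.
x=0.000000, w=0.810000:
  k1 = f(0.000000, 0.810000) = -0.850500
  k2 = f(0.210000, 0.631395) = -0.720295
  w ← 0.810000 + 0.42·(-0.720295) = 0.507476
w(0.42) ≈ 0.5075

0.5075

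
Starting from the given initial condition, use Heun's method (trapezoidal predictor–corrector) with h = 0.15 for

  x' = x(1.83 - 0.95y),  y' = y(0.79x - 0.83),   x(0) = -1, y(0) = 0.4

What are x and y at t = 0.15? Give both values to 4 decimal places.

-1.2496, 0.3107

Heun on (x,y): k1 = f(t_n, state_n); k2 = f(t_n + h, state_n + h·k1); state_{n+1} = state_n + (h/2)·(k1 + k2).
0.000000: (-1.000000, 0.400000)
  k1 = (-1.450000, -0.648000)
  predictor → (-1.217500, 0.302800)
  k2 = (-1.877799, -0.542565)
  → (-1.249585, 0.310708)
(x(0.15), y(0.15)) ≈ (-1.2496, 0.3107)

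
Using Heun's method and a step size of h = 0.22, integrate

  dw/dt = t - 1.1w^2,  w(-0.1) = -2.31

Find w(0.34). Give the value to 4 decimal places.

-17.9265

Heun: k1 = f(t_n, w_n); k2 = f(t_n + h, w_n + h·k1); w_{n+1} = w_n + (h/2)·(k1 + k2).
t=-0.100000, w=-2.310000:
  k1 = f(-0.100000, -2.310000) = -5.969710
  k2 = f(0.120000, -3.623336) = -14.321422
  w ← -2.310000 + (0.22/2)·(-5.969710 + (-14.321422)) = -4.542024
t=0.120000, w=-4.542024:
  k1 = f(0.120000, -4.542024) = -22.572985
  k2 = f(0.340000, -9.508081) = -99.103969
  w ← -4.542024 + (0.22/2)·(-22.572985 + (-99.103969)) = -17.926489
w(0.34) ≈ -17.9265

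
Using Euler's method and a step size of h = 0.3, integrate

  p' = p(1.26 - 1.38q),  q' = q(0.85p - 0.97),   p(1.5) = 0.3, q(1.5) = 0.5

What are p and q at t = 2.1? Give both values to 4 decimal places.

0.4270, 0.3136

Euler on (p,q): p_{n+1} = p_n + h·p', q_{n+1} = q_n + h·q'.
1.500000: (0.300000, 0.500000); f=(0.171000, -0.357500) → (0.351300, 0.392750)
1.800000: (0.351300, 0.392750); f=(0.252235, -0.263690) → (0.426971, 0.313643)
(p(2.1), q(2.1)) ≈ (0.4270, 0.3136)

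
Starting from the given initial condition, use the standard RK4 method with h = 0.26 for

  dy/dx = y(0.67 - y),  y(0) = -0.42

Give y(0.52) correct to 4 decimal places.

RK4: k1 = f(x_n, y_n); k2 = f(x_n + h/2, y_n + (h/2)·k1); k3 = f(x_n + h/2, y_n + (h/2)·k2); k4 = f(x_n + h, y_n + h·k3); y_{n+1} = y_n + (h/6)·(k1 + 2k2 + 2k3 + k4).
x=0.000000, y=-0.420000:
  k1 = f(0.000000, -0.420000) = -0.457800
  k2 = f(0.130000, -0.479514) = -0.551208
  k3 = f(0.130000, -0.491657) = -0.571137
  k4 = f(0.260000, -0.568496) = -0.704079
  y ← -0.420000 + (0.26/6)·(k1 + 2k2 + 2k3 + k4) = -0.567618
x=0.260000, y=-0.567618:
  k1 = f(0.260000, -0.567618) = -0.702494
  k2 = f(0.390000, -0.658942) = -0.875696
  k3 = f(0.390000, -0.681459) = -0.920963
  k4 = f(0.520000, -0.807068) = -1.192095
  y ← -0.567618 + (0.26/6)·(k1 + 2k2 + 2k3 + k4) = -0.805427
y(0.52) ≈ -0.8054

-0.8054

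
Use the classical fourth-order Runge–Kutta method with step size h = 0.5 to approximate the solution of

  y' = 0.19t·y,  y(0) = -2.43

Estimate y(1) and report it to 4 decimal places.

-2.6722

RK4: k1 = f(t_n, y_n); k2 = f(t_n + h/2, y_n + (h/2)·k1); k3 = f(t_n + h/2, y_n + (h/2)·k2); k4 = f(t_n + h, y_n + h·k3); y_{n+1} = y_n + (h/6)·(k1 + 2k2 + 2k3 + k4).
t=0.000000, y=-2.430000:
  k1 = f(0.000000, -2.430000) = 0.000000
  k2 = f(0.250000, -2.430000) = -0.115425
  k3 = f(0.250000, -2.458856) = -0.116796
  k4 = f(0.500000, -2.488398) = -0.236398
  y ← -2.430000 + (0.5/6)·(k1 + 2k2 + 2k3 + k4) = -2.488403
t=0.500000, y=-2.488403:
  k1 = f(0.500000, -2.488403) = -0.236398
  k2 = f(0.750000, -2.547503) = -0.363019
  k3 = f(0.750000, -2.579158) = -0.367530
  k4 = f(1.000000, -2.672168) = -0.507712
  y ← -2.488403 + (0.5/6)·(k1 + 2k2 + 2k3 + k4) = -2.672171
y(1) ≈ -2.6722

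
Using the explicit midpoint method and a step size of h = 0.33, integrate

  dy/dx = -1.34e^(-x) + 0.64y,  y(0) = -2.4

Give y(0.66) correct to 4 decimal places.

Midpoint: k1 = f(x_n, y_n); k2 = f(x_n + h/2, y_n + (h/2)·k1); y_{n+1} = y_n + h·k2.
x=0.000000, y=-2.400000:
  k1 = f(0.000000, -2.400000) = -2.876000
  k2 = f(0.165000, -2.874540) = -2.975883
  y ← -2.400000 + 0.33·(-2.975883) = -3.382041
x=0.330000, y=-3.382041:
  k1 = f(0.330000, -3.382041) = -3.127864
  k2 = f(0.495000, -3.898139) = -3.311634
  y ← -3.382041 + 0.33·(-3.311634) = -4.474881
y(0.66) ≈ -4.4749

-4.4749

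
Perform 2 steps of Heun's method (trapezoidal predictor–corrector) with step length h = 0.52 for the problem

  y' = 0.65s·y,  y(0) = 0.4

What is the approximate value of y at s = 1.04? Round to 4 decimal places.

0.5633

Heun: k1 = f(s_n, y_n); k2 = f(s_n + h, y_n + h·k1); y_{n+1} = y_n + (h/2)·(k1 + k2).
s=0.000000, y=0.400000:
  k1 = f(0.000000, 0.400000) = 0.000000
  k2 = f(0.520000, 0.400000) = 0.135200
  y ← 0.400000 + (0.52/2)·(0.000000 + 0.135200) = 0.435152
s=0.520000, y=0.435152:
  k1 = f(0.520000, 0.435152) = 0.147081
  k2 = f(1.040000, 0.511634) = 0.345865
  y ← 0.435152 + (0.52/2)·(0.147081 + 0.345865) = 0.563318
y(1.04) ≈ 0.5633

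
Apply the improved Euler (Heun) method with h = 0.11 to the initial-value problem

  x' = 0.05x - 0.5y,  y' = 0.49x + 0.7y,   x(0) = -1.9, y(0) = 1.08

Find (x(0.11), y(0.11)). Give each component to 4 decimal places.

-1.9695, 1.0581

Heun on (x,y): k1 = f(s_n, state_n); k2 = f(s_n + h, state_n + h·k1); state_{n+1} = state_n + (h/2)·(k1 + k2).
0.000000: (-1.900000, 1.080000)
  k1 = (-0.635000, -0.175000)
  predictor → (-1.969850, 1.060750)
  k2 = (-0.628868, -0.222701)
  → (-1.969513, 1.058126)
(x(0.11), y(0.11)) ≈ (-1.9695, 1.0581)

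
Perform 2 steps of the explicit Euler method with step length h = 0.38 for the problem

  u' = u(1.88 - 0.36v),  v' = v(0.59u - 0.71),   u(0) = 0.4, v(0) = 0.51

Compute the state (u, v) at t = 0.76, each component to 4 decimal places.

1.0902, 0.3670

Euler on (u,v): u_{n+1} = u_n + h·u', v_{n+1} = v_n + h·v'.
0.000000: (0.400000, 0.510000); f=(0.678560, -0.241740) → (0.657853, 0.418139)
0.380000: (0.657853, 0.418139); f=(1.137737, -0.134585) → (1.090193, 0.366996)
(u(0.76), v(0.76)) ≈ (1.0902, 0.3670)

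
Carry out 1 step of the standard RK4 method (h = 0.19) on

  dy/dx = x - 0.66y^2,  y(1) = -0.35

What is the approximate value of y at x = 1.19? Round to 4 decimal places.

-0.1505

RK4: k1 = f(x_n, y_n); k2 = f(x_n + h/2, y_n + (h/2)·k1); k3 = f(x_n + h/2, y_n + (h/2)·k2); k4 = f(x_n + h, y_n + h·k3); y_{n+1} = y_n + (h/6)·(k1 + 2k2 + 2k3 + k4).
x=1.000000, y=-0.350000:
  k1 = f(1.000000, -0.350000) = 0.919150
  k2 = f(1.095000, -0.262681) = 1.049459
  k3 = f(1.095000, -0.250301) = 1.053650
  k4 = f(1.190000, -0.149806) = 1.175188
  y ← -0.350000 + (0.19/6)·(k1 + 2k2 + 2k3 + k4) = -0.150482
y(1.19) ≈ -0.1505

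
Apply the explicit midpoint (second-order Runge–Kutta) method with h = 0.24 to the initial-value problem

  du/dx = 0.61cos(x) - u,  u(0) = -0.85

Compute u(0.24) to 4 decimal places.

-0.5427

Midpoint: k1 = f(x_n, u_n); k2 = f(x_n + h/2, u_n + (h/2)·k1); u_{n+1} = u_n + h·k2.
x=0.000000, u=-0.850000:
  k1 = f(0.000000, -0.850000) = 1.460000
  k2 = f(0.120000, -0.674800) = 1.280413
  u ← -0.850000 + 0.24·1.280413 = -0.542701
u(0.24) ≈ -0.5427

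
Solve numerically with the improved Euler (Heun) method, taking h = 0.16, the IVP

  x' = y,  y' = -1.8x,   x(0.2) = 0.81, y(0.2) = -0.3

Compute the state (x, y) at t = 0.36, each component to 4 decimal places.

Heun on (x,y): k1 = f(t_n, state_n); k2 = f(t_n + h, state_n + h·k1); state_{n+1} = state_n + (h/2)·(k1 + k2).
0.200000: (0.810000, -0.300000)
  k1 = (-0.300000, -1.458000)
  predictor → (0.762000, -0.533280)
  k2 = (-0.533280, -1.371600)
  → (0.743338, -0.526368)
(x(0.36), y(0.36)) ≈ (0.7433, -0.5264)

0.7433, -0.5264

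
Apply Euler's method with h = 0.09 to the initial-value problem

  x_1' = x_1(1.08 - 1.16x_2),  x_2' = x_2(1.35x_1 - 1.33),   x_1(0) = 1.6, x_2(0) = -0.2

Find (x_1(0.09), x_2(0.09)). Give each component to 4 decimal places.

Euler on (x_1,x_2): x_1_{n+1} = x_1_n + h·x_1', x_2_{n+1} = x_2_n + h·x_2'.
0.000000: (1.600000, -0.200000); f=(2.099200, -0.166000) → (1.788928, -0.214940)
(x_1(0.09), x_2(0.09)) ≈ (1.7889, -0.2149)

1.7889, -0.2149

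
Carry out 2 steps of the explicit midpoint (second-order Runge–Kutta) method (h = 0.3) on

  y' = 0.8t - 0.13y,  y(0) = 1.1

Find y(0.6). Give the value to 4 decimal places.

1.1587

Midpoint: k1 = f(t_n, y_n); k2 = f(t_n + h/2, y_n + (h/2)·k1); y_{n+1} = y_n + h·k2.
t=0.000000, y=1.100000:
  k1 = f(0.000000, 1.100000) = -0.143000
  k2 = f(0.150000, 1.078550) = -0.020212
  y ← 1.100000 + 0.3·(-0.020212) = 1.093937
t=0.300000, y=1.093937:
  k1 = f(0.300000, 1.093937) = 0.097788
  k2 = f(0.450000, 1.108605) = 0.215881
  y ← 1.093937 + 0.3·0.215881 = 1.158701
y(0.6) ≈ 1.1587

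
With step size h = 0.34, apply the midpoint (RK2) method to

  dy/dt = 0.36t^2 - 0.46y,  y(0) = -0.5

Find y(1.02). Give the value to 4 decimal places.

-0.2005

Midpoint: k1 = f(t_n, y_n); k2 = f(t_n + h/2, y_n + (h/2)·k1); y_{n+1} = y_n + h·k2.
t=0.000000, y=-0.500000:
  k1 = f(0.000000, -0.500000) = 0.230000
  k2 = f(0.170000, -0.460900) = 0.222418
  y ← -0.500000 + 0.34·0.222418 = -0.424378
t=0.340000, y=-0.424378:
  k1 = f(0.340000, -0.424378) = 0.236830
  k2 = f(0.510000, -0.384117) = 0.270330
  y ← -0.424378 + 0.34·0.270330 = -0.332466
t=0.680000, y=-0.332466:
  k1 = f(0.680000, -0.332466) = 0.319398
  k2 = f(0.850000, -0.278168) = 0.388057
  y ← -0.332466 + 0.34·0.388057 = -0.200526
y(1.02) ≈ -0.2005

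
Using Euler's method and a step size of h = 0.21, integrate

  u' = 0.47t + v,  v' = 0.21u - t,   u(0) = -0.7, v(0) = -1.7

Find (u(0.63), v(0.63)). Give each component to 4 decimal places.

Euler on (u,v): u_{n+1} = u_n + h·u', v_{n+1} = v_n + h·v'.
0.000000: (-0.700000, -1.700000); f=(-1.700000, -0.147000) → (-1.057000, -1.730870)
0.210000: (-1.057000, -1.730870); f=(-1.632170, -0.431970) → (-1.399756, -1.821584)
0.420000: (-1.399756, -1.821584); f=(-1.624184, -0.713949) → (-1.740834, -1.971513)
(u(0.63), v(0.63)) ≈ (-1.7408, -1.9715)

-1.7408, -1.9715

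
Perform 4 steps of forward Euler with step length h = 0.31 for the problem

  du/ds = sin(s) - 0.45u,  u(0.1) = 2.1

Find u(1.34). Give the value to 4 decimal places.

1.7043

Euler: u_{n+1} = u_n + h·f(s_n, u_n).
s=0.100000, u=2.100000: f=-0.845167 → u ← 2.100000 + 0.31·(-0.845167) = 1.837998
s=0.410000, u=1.837998: f=-0.428490 → u ← 1.837998 + 0.31·(-0.428490) = 1.705166
s=0.720000, u=1.705166: f=-0.107940 → u ← 1.705166 + 0.31·(-0.107940) = 1.671705
s=1.030000, u=1.671705: f=0.105032 → u ← 1.671705 + 0.31·0.105032 = 1.704265
u(1.34) ≈ 1.7043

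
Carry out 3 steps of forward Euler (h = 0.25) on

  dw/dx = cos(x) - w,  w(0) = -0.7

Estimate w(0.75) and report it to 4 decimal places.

0.2464

Euler: w_{n+1} = w_n + h·f(x_n, w_n).
x=0.000000, w=-0.700000: f=1.700000 → w ← -0.700000 + 0.25·1.700000 = -0.275000
x=0.250000, w=-0.275000: f=1.243912 → w ← -0.275000 + 0.25·1.243912 = 0.035978
x=0.500000, w=0.035978: f=0.841604 → w ← 0.035978 + 0.25·0.841604 = 0.246379
w(0.75) ≈ 0.2464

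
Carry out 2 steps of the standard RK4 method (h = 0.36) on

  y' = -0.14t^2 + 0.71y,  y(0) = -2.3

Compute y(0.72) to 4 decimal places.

RK4: k1 = f(t_n, y_n); k2 = f(t_n + h/2, y_n + (h/2)·k1); k3 = f(t_n + h/2, y_n + (h/2)·k2); k4 = f(t_n + h, y_n + h·k3); y_{n+1} = y_n + (h/6)·(k1 + 2k2 + 2k3 + k4).
t=0.000000, y=-2.300000:
  k1 = f(0.000000, -2.300000) = -1.633000
  k2 = f(0.180000, -2.593940) = -1.846233
  k3 = f(0.180000, -2.632322) = -1.873485
  k4 = f(0.360000, -2.974454) = -2.130007
  y ← -2.300000 + (0.36/6)·(k1 + 2k2 + 2k3 + k4) = -2.972147
t=0.360000, y=-2.972147:
  k1 = f(0.360000, -2.972147) = -2.128368
  k2 = f(0.540000, -3.355253) = -2.423053
  k3 = f(0.540000, -3.408296) = -2.460714
  k4 = f(0.720000, -3.858004) = -2.811759
  y ← -2.972147 + (0.36/6)·(k1 + 2k2 + 2k3 + k4) = -3.854606
y(0.72) ≈ -3.8546

-3.8546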